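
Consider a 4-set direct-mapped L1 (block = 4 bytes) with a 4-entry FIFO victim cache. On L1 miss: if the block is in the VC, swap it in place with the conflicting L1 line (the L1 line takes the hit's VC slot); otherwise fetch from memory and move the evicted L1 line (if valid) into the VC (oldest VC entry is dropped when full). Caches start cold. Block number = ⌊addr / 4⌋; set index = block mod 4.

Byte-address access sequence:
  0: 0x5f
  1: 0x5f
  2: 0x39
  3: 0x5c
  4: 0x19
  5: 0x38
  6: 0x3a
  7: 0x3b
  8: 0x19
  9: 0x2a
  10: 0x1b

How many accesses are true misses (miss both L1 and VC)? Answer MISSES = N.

MISSES = 4

  [0] addr=0x5f blk=23 s=3: MISS | VC []
  [1] addr=0x5f blk=23 s=3: L1-HIT | VC []
  [2] addr=0x39 blk=14 s=2: MISS | VC []
  [3] addr=0x5c blk=23 s=3: L1-HIT | VC []
  [4] addr=0x19 blk=6 s=2: MISS | VC [14]
  [5] addr=0x38 blk=14 s=2: VC-HIT | VC [6]
  [6] addr=0x3a blk=14 s=2: L1-HIT | VC [6]
  [7] addr=0x3b blk=14 s=2: L1-HIT | VC [6]
  [8] addr=0x19 blk=6 s=2: VC-HIT | VC [14]
  [9] addr=0x2a blk=10 s=2: MISS | VC [14, 6]
  [10] addr=0x1b blk=6 s=2: VC-HIT | VC [14, 10]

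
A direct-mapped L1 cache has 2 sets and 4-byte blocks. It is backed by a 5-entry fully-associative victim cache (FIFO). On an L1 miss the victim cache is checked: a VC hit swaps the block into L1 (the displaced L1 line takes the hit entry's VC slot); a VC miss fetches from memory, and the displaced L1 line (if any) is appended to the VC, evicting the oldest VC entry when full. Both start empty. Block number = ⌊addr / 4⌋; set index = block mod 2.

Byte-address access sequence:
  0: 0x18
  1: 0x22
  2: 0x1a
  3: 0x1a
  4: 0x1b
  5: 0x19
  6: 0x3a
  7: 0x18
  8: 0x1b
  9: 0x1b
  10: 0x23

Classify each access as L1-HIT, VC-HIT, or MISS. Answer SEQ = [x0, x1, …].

#0 0x18→b6/s0 MISS; vc=[]
#1 0x22→b8/s0 MISS; vc=[6]
#2 0x1a→b6/s0 VC-HIT; vc=[8]
#3 0x1a→b6/s0 L1-HIT; vc=[8]
#4 0x1b→b6/s0 L1-HIT; vc=[8]
#5 0x19→b6/s0 L1-HIT; vc=[8]
#6 0x3a→b14/s0 MISS; vc=[8,6]
#7 0x18→b6/s0 VC-HIT; vc=[8,14]
#8 0x1b→b6/s0 L1-HIT; vc=[8,14]
#9 0x1b→b6/s0 L1-HIT; vc=[8,14]
#10 0x23→b8/s0 VC-HIT; vc=[6,14]

SEQ = [MISS, MISS, VC-HIT, L1-HIT, L1-HIT, L1-HIT, MISS, VC-HIT, L1-HIT, L1-HIT, VC-HIT]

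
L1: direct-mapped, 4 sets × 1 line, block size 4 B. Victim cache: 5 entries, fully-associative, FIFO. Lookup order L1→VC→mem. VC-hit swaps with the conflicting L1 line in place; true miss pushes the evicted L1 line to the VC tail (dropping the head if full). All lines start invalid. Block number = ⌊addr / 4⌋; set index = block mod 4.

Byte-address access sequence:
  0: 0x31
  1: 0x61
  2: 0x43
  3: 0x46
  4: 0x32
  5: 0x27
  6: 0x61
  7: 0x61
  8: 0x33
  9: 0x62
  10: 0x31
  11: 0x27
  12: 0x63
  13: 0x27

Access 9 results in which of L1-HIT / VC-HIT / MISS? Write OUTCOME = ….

0: 0x31 (blk 12, set 0) → MISS  vc=[]
1: 0x61 (blk 24, set 0) → MISS  vc=[12]
2: 0x43 (blk 16, set 0) → MISS  vc=[12, 24]
3: 0x46 (blk 17, set 1) → MISS  vc=[12, 24]
4: 0x32 (blk 12, set 0) → VC-HIT  vc=[16, 24]
5: 0x27 (blk 9, set 1) → MISS  vc=[16, 24, 17]
6: 0x61 (blk 24, set 0) → VC-HIT  vc=[16, 12, 17]
7: 0x61 (blk 24, set 0) → L1-HIT  vc=[16, 12, 17]
8: 0x33 (blk 12, set 0) → VC-HIT  vc=[16, 24, 17]
9: 0x62 (blk 24, set 0) → VC-HIT  vc=[16, 12, 17]
10: 0x31 (blk 12, set 0) → VC-HIT  vc=[16, 24, 17]
11: 0x27 (blk 9, set 1) → L1-HIT  vc=[16, 24, 17]
12: 0x63 (blk 24, set 0) → VC-HIT  vc=[16, 12, 17]
13: 0x27 (blk 9, set 1) → L1-HIT  vc=[16, 12, 17]

OUTCOME = VC-HIT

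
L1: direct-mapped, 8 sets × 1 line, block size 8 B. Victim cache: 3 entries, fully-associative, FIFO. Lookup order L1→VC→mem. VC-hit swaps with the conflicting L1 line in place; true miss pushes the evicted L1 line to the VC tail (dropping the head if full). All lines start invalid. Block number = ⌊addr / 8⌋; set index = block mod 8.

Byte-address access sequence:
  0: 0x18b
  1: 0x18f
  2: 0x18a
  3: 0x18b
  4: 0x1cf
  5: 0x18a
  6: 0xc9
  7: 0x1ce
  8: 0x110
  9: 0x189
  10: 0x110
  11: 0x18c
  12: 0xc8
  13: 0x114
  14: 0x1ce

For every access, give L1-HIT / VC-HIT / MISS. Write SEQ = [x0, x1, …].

0: 0x18b (blk 49, set 1) → MISS  vc=[]
1: 0x18f (blk 49, set 1) → L1-HIT  vc=[]
2: 0x18a (blk 49, set 1) → L1-HIT  vc=[]
3: 0x18b (blk 49, set 1) → L1-HIT  vc=[]
4: 0x1cf (blk 57, set 1) → MISS  vc=[49]
5: 0x18a (blk 49, set 1) → VC-HIT  vc=[57]
6: 0xc9 (blk 25, set 1) → MISS  vc=[57, 49]
7: 0x1ce (blk 57, set 1) → VC-HIT  vc=[25, 49]
8: 0x110 (blk 34, set 2) → MISS  vc=[25, 49]
9: 0x189 (blk 49, set 1) → VC-HIT  vc=[25, 57]
10: 0x110 (blk 34, set 2) → L1-HIT  vc=[25, 57]
11: 0x18c (blk 49, set 1) → L1-HIT  vc=[25, 57]
12: 0xc8 (blk 25, set 1) → VC-HIT  vc=[49, 57]
13: 0x114 (blk 34, set 2) → L1-HIT  vc=[49, 57]
14: 0x1ce (blk 57, set 1) → VC-HIT  vc=[49, 25]

SEQ = [MISS, L1-HIT, L1-HIT, L1-HIT, MISS, VC-HIT, MISS, VC-HIT, MISS, VC-HIT, L1-HIT, L1-HIT, VC-HIT, L1-HIT, VC-HIT]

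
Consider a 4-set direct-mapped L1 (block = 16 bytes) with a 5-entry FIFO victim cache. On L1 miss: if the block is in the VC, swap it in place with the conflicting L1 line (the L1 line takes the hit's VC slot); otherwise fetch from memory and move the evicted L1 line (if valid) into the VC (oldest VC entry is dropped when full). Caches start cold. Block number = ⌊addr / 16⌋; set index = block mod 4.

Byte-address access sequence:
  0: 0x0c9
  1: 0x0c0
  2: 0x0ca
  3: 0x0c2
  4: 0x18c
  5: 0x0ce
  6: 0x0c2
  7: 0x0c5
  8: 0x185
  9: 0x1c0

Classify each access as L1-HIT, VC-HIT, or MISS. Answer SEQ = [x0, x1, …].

SEQ = [MISS, L1-HIT, L1-HIT, L1-HIT, MISS, VC-HIT, L1-HIT, L1-HIT, VC-HIT, MISS]

#0 0xc9→b12/s0 MISS; vc=[]
#1 0xc0→b12/s0 L1-HIT; vc=[]
#2 0xca→b12/s0 L1-HIT; vc=[]
#3 0xc2→b12/s0 L1-HIT; vc=[]
#4 0x18c→b24/s0 MISS; vc=[12]
#5 0xce→b12/s0 VC-HIT; vc=[24]
#6 0xc2→b12/s0 L1-HIT; vc=[24]
#7 0xc5→b12/s0 L1-HIT; vc=[24]
#8 0x185→b24/s0 VC-HIT; vc=[12]
#9 0x1c0→b28/s0 MISS; vc=[12,24]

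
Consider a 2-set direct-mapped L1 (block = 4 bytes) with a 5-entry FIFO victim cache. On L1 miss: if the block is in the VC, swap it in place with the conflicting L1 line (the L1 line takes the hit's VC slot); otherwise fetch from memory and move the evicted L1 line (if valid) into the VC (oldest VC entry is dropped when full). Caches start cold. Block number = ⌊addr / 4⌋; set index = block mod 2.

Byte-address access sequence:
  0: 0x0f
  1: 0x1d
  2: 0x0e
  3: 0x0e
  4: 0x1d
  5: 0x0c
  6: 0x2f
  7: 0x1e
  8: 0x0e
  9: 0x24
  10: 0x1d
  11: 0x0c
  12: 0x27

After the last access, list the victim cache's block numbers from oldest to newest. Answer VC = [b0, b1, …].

  [0] addr=0xf blk=3 s=1: MISS | VC []
  [1] addr=0x1d blk=7 s=1: MISS | VC [3]
  [2] addr=0xe blk=3 s=1: VC-HIT | VC [7]
  [3] addr=0xe blk=3 s=1: L1-HIT | VC [7]
  [4] addr=0x1d blk=7 s=1: VC-HIT | VC [3]
  [5] addr=0xc blk=3 s=1: VC-HIT | VC [7]
  [6] addr=0x2f blk=11 s=1: MISS | VC [7, 3]
  [7] addr=0x1e blk=7 s=1: VC-HIT | VC [11, 3]
  [8] addr=0xe blk=3 s=1: VC-HIT | VC [11, 7]
  [9] addr=0x24 blk=9 s=1: MISS | VC [11, 7, 3]
  [10] addr=0x1d blk=7 s=1: VC-HIT | VC [11, 9, 3]
  [11] addr=0xc blk=3 s=1: VC-HIT | VC [11, 9, 7]
  [12] addr=0x27 blk=9 s=1: VC-HIT | VC [11, 3, 7]

VC = [11, 3, 7]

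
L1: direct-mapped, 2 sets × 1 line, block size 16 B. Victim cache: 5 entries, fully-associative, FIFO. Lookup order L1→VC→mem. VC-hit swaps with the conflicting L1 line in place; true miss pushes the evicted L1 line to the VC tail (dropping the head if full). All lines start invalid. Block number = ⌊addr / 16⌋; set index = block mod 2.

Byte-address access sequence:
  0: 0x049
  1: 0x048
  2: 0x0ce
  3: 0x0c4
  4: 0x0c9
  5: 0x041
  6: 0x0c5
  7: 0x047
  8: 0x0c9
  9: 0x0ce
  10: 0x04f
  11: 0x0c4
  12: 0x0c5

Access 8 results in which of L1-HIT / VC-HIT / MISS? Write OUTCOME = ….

OUTCOME = VC-HIT

0: 0x49 (blk 4, set 0) → MISS  vc=[]
1: 0x48 (blk 4, set 0) → L1-HIT  vc=[]
2: 0xce (blk 12, set 0) → MISS  vc=[4]
3: 0xc4 (blk 12, set 0) → L1-HIT  vc=[4]
4: 0xc9 (blk 12, set 0) → L1-HIT  vc=[4]
5: 0x41 (blk 4, set 0) → VC-HIT  vc=[12]
6: 0xc5 (blk 12, set 0) → VC-HIT  vc=[4]
7: 0x47 (blk 4, set 0) → VC-HIT  vc=[12]
8: 0xc9 (blk 12, set 0) → VC-HIT  vc=[4]
9: 0xce (blk 12, set 0) → L1-HIT  vc=[4]
10: 0x4f (blk 4, set 0) → VC-HIT  vc=[12]
11: 0xc4 (blk 12, set 0) → VC-HIT  vc=[4]
12: 0xc5 (blk 12, set 0) → L1-HIT  vc=[4]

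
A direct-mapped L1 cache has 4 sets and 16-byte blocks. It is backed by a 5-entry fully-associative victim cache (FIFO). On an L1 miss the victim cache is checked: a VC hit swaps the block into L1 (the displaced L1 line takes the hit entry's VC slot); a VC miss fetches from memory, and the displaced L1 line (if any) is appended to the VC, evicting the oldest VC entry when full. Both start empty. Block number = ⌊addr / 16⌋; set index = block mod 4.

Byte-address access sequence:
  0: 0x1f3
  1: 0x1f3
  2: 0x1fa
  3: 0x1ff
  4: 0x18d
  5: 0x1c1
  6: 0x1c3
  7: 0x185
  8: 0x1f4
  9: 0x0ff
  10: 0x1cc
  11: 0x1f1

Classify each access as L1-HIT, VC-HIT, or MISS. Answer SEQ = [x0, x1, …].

#0 0x1f3→b31/s3 MISS; vc=[]
#1 0x1f3→b31/s3 L1-HIT; vc=[]
#2 0x1fa→b31/s3 L1-HIT; vc=[]
#3 0x1ff→b31/s3 L1-HIT; vc=[]
#4 0x18d→b24/s0 MISS; vc=[]
#5 0x1c1→b28/s0 MISS; vc=[24]
#6 0x1c3→b28/s0 L1-HIT; vc=[24]
#7 0x185→b24/s0 VC-HIT; vc=[28]
#8 0x1f4→b31/s3 L1-HIT; vc=[28]
#9 0xff→b15/s3 MISS; vc=[28,31]
#10 0x1cc→b28/s0 VC-HIT; vc=[24,31]
#11 0x1f1→b31/s3 VC-HIT; vc=[24,15]

SEQ = [MISS, L1-HIT, L1-HIT, L1-HIT, MISS, MISS, L1-HIT, VC-HIT, L1-HIT, MISS, VC-HIT, VC-HIT]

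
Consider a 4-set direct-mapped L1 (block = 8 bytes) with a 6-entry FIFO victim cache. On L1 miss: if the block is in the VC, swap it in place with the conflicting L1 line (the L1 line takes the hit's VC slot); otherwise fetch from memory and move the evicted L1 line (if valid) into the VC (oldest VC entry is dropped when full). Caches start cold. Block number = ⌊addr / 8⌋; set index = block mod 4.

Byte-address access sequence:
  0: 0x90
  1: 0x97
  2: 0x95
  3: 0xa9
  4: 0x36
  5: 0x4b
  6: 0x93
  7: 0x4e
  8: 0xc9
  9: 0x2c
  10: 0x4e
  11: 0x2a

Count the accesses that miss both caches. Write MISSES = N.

MISSES = 6

#0 0x90→b18/s2 MISS; vc=[]
#1 0x97→b18/s2 L1-HIT; vc=[]
#2 0x95→b18/s2 L1-HIT; vc=[]
#3 0xa9→b21/s1 MISS; vc=[]
#4 0x36→b6/s2 MISS; vc=[18]
#5 0x4b→b9/s1 MISS; vc=[18,21]
#6 0x93→b18/s2 VC-HIT; vc=[6,21]
#7 0x4e→b9/s1 L1-HIT; vc=[6,21]
#8 0xc9→b25/s1 MISS; vc=[6,21,9]
#9 0x2c→b5/s1 MISS; vc=[6,21,9,25]
#10 0x4e→b9/s1 VC-HIT; vc=[6,21,5,25]
#11 0x2a→b5/s1 VC-HIT; vc=[6,21,9,25]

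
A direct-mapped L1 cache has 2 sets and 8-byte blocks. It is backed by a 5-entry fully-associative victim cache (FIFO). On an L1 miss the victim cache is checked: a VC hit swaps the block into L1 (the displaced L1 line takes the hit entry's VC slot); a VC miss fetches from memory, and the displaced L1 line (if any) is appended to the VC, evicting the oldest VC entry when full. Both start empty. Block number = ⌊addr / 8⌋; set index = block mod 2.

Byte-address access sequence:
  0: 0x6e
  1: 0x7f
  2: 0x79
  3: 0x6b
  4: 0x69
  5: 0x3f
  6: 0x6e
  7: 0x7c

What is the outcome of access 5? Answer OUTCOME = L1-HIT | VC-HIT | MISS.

0: 0x6e (blk 13, set 1) → MISS  vc=[]
1: 0x7f (blk 15, set 1) → MISS  vc=[13]
2: 0x79 (blk 15, set 1) → L1-HIT  vc=[13]
3: 0x6b (blk 13, set 1) → VC-HIT  vc=[15]
4: 0x69 (blk 13, set 1) → L1-HIT  vc=[15]
5: 0x3f (blk 7, set 1) → MISS  vc=[15, 13]
6: 0x6e (blk 13, set 1) → VC-HIT  vc=[15, 7]
7: 0x7c (blk 15, set 1) → VC-HIT  vc=[13, 7]

OUTCOME = MISS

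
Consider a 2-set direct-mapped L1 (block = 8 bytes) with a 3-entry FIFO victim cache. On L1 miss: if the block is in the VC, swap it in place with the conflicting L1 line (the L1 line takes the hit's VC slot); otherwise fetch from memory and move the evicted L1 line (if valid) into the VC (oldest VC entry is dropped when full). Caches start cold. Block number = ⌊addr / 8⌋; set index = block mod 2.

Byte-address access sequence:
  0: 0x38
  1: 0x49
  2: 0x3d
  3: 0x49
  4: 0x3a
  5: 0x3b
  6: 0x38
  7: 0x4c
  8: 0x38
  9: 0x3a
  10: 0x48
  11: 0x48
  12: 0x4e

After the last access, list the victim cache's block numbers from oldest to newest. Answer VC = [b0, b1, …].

VC = [7]

  [0] addr=0x38 blk=7 s=1: MISS | VC []
  [1] addr=0x49 blk=9 s=1: MISS | VC [7]
  [2] addr=0x3d blk=7 s=1: VC-HIT | VC [9]
  [3] addr=0x49 blk=9 s=1: VC-HIT | VC [7]
  [4] addr=0x3a blk=7 s=1: VC-HIT | VC [9]
  [5] addr=0x3b blk=7 s=1: L1-HIT | VC [9]
  [6] addr=0x38 blk=7 s=1: L1-HIT | VC [9]
  [7] addr=0x4c blk=9 s=1: VC-HIT | VC [7]
  [8] addr=0x38 blk=7 s=1: VC-HIT | VC [9]
  [9] addr=0x3a blk=7 s=1: L1-HIT | VC [9]
  [10] addr=0x48 blk=9 s=1: VC-HIT | VC [7]
  [11] addr=0x48 blk=9 s=1: L1-HIT | VC [7]
  [12] addr=0x4e blk=9 s=1: L1-HIT | VC [7]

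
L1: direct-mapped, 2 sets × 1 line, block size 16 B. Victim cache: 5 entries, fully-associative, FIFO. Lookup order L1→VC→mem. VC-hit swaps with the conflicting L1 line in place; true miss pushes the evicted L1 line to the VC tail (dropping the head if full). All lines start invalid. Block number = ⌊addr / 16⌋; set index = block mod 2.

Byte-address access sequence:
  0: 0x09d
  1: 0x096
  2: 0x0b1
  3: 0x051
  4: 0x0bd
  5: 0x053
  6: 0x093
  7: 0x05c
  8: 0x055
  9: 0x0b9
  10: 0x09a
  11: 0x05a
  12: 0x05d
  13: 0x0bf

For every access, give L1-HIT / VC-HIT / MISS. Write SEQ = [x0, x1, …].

SEQ = [MISS, L1-HIT, MISS, MISS, VC-HIT, VC-HIT, VC-HIT, VC-HIT, L1-HIT, VC-HIT, VC-HIT, VC-HIT, L1-HIT, VC-HIT]

  [0] addr=0x9d blk=9 s=1: MISS | VC []
  [1] addr=0x96 blk=9 s=1: L1-HIT | VC []
  [2] addr=0xb1 blk=11 s=1: MISS | VC [9]
  [3] addr=0x51 blk=5 s=1: MISS | VC [9, 11]
  [4] addr=0xbd blk=11 s=1: VC-HIT | VC [9, 5]
  [5] addr=0x53 blk=5 s=1: VC-HIT | VC [9, 11]
  [6] addr=0x93 blk=9 s=1: VC-HIT | VC [5, 11]
  [7] addr=0x5c blk=5 s=1: VC-HIT | VC [9, 11]
  [8] addr=0x55 blk=5 s=1: L1-HIT | VC [9, 11]
  [9] addr=0xb9 blk=11 s=1: VC-HIT | VC [9, 5]
  [10] addr=0x9a blk=9 s=1: VC-HIT | VC [11, 5]
  [11] addr=0x5a blk=5 s=1: VC-HIT | VC [11, 9]
  [12] addr=0x5d blk=5 s=1: L1-HIT | VC [11, 9]
  [13] addr=0xbf blk=11 s=1: VC-HIT | VC [5, 9]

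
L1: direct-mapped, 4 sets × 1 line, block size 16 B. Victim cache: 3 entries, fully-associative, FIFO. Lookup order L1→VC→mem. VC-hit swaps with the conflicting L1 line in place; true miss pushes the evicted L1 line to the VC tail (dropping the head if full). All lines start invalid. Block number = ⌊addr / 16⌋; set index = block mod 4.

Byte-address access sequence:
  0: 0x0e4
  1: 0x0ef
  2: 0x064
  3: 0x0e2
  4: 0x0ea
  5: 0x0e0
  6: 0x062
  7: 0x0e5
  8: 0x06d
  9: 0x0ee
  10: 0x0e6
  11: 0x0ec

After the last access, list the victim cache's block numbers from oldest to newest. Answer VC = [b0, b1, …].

  [0] addr=0xe4 blk=14 s=2: MISS | VC []
  [1] addr=0xef blk=14 s=2: L1-HIT | VC []
  [2] addr=0x64 blk=6 s=2: MISS | VC [14]
  [3] addr=0xe2 blk=14 s=2: VC-HIT | VC [6]
  [4] addr=0xea blk=14 s=2: L1-HIT | VC [6]
  [5] addr=0xe0 blk=14 s=2: L1-HIT | VC [6]
  [6] addr=0x62 blk=6 s=2: VC-HIT | VC [14]
  [7] addr=0xe5 blk=14 s=2: VC-HIT | VC [6]
  [8] addr=0x6d blk=6 s=2: VC-HIT | VC [14]
  [9] addr=0xee blk=14 s=2: VC-HIT | VC [6]
  [10] addr=0xe6 blk=14 s=2: L1-HIT | VC [6]
  [11] addr=0xec blk=14 s=2: L1-HIT | VC [6]

VC = [6]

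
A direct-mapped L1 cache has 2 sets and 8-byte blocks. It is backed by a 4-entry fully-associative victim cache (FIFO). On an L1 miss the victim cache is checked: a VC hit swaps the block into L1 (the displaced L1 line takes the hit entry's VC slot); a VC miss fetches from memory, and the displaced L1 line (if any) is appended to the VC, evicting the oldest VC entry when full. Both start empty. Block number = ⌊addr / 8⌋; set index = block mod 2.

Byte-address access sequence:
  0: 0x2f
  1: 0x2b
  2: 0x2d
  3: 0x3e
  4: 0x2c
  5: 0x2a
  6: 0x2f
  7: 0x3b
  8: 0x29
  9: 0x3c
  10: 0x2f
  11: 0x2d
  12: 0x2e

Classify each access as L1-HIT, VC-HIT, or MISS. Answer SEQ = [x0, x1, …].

SEQ = [MISS, L1-HIT, L1-HIT, MISS, VC-HIT, L1-HIT, L1-HIT, VC-HIT, VC-HIT, VC-HIT, VC-HIT, L1-HIT, L1-HIT]

#0 0x2f→b5/s1 MISS; vc=[]
#1 0x2b→b5/s1 L1-HIT; vc=[]
#2 0x2d→b5/s1 L1-HIT; vc=[]
#3 0x3e→b7/s1 MISS; vc=[5]
#4 0x2c→b5/s1 VC-HIT; vc=[7]
#5 0x2a→b5/s1 L1-HIT; vc=[7]
#6 0x2f→b5/s1 L1-HIT; vc=[7]
#7 0x3b→b7/s1 VC-HIT; vc=[5]
#8 0x29→b5/s1 VC-HIT; vc=[7]
#9 0x3c→b7/s1 VC-HIT; vc=[5]
#10 0x2f→b5/s1 VC-HIT; vc=[7]
#11 0x2d→b5/s1 L1-HIT; vc=[7]
#12 0x2e→b5/s1 L1-HIT; vc=[7]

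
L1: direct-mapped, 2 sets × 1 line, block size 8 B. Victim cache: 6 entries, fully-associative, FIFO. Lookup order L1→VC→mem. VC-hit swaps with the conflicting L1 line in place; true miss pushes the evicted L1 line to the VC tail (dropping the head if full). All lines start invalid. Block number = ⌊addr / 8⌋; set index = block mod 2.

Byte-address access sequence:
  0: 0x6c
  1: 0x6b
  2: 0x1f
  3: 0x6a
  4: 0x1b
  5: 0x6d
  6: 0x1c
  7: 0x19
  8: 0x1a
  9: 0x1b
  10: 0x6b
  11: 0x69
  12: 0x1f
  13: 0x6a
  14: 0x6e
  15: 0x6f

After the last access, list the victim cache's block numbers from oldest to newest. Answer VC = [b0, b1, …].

  [0] addr=0x6c blk=13 s=1: MISS | VC []
  [1] addr=0x6b blk=13 s=1: L1-HIT | VC []
  [2] addr=0x1f blk=3 s=1: MISS | VC [13]
  [3] addr=0x6a blk=13 s=1: VC-HIT | VC [3]
  [4] addr=0x1b blk=3 s=1: VC-HIT | VC [13]
  [5] addr=0x6d blk=13 s=1: VC-HIT | VC [3]
  [6] addr=0x1c blk=3 s=1: VC-HIT | VC [13]
  [7] addr=0x19 blk=3 s=1: L1-HIT | VC [13]
  [8] addr=0x1a blk=3 s=1: L1-HIT | VC [13]
  [9] addr=0x1b blk=3 s=1: L1-HIT | VC [13]
  [10] addr=0x6b blk=13 s=1: VC-HIT | VC [3]
  [11] addr=0x69 blk=13 s=1: L1-HIT | VC [3]
  [12] addr=0x1f blk=3 s=1: VC-HIT | VC [13]
  [13] addr=0x6a blk=13 s=1: VC-HIT | VC [3]
  [14] addr=0x6e blk=13 s=1: L1-HIT | VC [3]
  [15] addr=0x6f blk=13 s=1: L1-HIT | VC [3]

VC = [3]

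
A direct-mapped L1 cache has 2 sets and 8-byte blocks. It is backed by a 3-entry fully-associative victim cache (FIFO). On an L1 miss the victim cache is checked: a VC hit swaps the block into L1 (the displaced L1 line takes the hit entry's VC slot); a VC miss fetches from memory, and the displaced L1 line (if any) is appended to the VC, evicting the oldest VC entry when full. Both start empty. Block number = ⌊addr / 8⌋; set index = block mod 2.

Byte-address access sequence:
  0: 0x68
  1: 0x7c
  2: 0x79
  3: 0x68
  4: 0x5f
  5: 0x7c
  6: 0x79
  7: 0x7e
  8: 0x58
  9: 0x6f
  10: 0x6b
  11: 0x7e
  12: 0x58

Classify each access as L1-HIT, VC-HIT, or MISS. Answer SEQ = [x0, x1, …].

0: 0x68 (blk 13, set 1) → MISS  vc=[]
1: 0x7c (blk 15, set 1) → MISS  vc=[13]
2: 0x79 (blk 15, set 1) → L1-HIT  vc=[13]
3: 0x68 (blk 13, set 1) → VC-HIT  vc=[15]
4: 0x5f (blk 11, set 1) → MISS  vc=[15, 13]
5: 0x7c (blk 15, set 1) → VC-HIT  vc=[11, 13]
6: 0x79 (blk 15, set 1) → L1-HIT  vc=[11, 13]
7: 0x7e (blk 15, set 1) → L1-HIT  vc=[11, 13]
8: 0x58 (blk 11, set 1) → VC-HIT  vc=[15, 13]
9: 0x6f (blk 13, set 1) → VC-HIT  vc=[15, 11]
10: 0x6b (blk 13, set 1) → L1-HIT  vc=[15, 11]
11: 0x7e (blk 15, set 1) → VC-HIT  vc=[13, 11]
12: 0x58 (blk 11, set 1) → VC-HIT  vc=[13, 15]

SEQ = [MISS, MISS, L1-HIT, VC-HIT, MISS, VC-HIT, L1-HIT, L1-HIT, VC-HIT, VC-HIT, L1-HIT, VC-HIT, VC-HIT]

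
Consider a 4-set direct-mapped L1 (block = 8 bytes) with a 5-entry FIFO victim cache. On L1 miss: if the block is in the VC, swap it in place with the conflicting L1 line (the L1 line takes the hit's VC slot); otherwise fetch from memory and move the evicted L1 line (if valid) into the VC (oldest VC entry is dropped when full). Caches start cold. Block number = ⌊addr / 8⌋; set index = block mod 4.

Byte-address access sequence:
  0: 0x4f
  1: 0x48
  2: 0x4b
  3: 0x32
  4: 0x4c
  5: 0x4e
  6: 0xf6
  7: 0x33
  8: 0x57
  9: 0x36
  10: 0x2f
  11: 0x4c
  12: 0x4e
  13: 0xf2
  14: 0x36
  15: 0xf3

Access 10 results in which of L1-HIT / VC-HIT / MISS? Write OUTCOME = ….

OUTCOME = MISS

  [0] addr=0x4f blk=9 s=1: MISS | VC []
  [1] addr=0x48 blk=9 s=1: L1-HIT | VC []
  [2] addr=0x4b blk=9 s=1: L1-HIT | VC []
  [3] addr=0x32 blk=6 s=2: MISS | VC []
  [4] addr=0x4c blk=9 s=1: L1-HIT | VC []
  [5] addr=0x4e blk=9 s=1: L1-HIT | VC []
  [6] addr=0xf6 blk=30 s=2: MISS | VC [6]
  [7] addr=0x33 blk=6 s=2: VC-HIT | VC [30]
  [8] addr=0x57 blk=10 s=2: MISS | VC [30, 6]
  [9] addr=0x36 blk=6 s=2: VC-HIT | VC [30, 10]
  [10] addr=0x2f blk=5 s=1: MISS | VC [30, 10, 9]
  [11] addr=0x4c blk=9 s=1: VC-HIT | VC [30, 10, 5]
  [12] addr=0x4e blk=9 s=1: L1-HIT | VC [30, 10, 5]
  [13] addr=0xf2 blk=30 s=2: VC-HIT | VC [6, 10, 5]
  [14] addr=0x36 blk=6 s=2: VC-HIT | VC [30, 10, 5]
  [15] addr=0xf3 blk=30 s=2: VC-HIT | VC [6, 10, 5]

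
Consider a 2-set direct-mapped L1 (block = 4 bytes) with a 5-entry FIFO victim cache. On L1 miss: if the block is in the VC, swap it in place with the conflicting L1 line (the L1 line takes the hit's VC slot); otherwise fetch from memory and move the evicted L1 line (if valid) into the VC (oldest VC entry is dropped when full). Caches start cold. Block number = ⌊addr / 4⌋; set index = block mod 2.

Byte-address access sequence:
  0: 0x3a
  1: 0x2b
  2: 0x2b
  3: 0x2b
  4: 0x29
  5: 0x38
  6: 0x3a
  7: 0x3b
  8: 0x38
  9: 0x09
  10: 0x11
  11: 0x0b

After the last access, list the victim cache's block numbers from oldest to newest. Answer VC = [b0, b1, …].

VC = [10, 14, 4]

  [0] addr=0x3a blk=14 s=0: MISS | VC []
  [1] addr=0x2b blk=10 s=0: MISS | VC [14]
  [2] addr=0x2b blk=10 s=0: L1-HIT | VC [14]
  [3] addr=0x2b blk=10 s=0: L1-HIT | VC [14]
  [4] addr=0x29 blk=10 s=0: L1-HIT | VC [14]
  [5] addr=0x38 blk=14 s=0: VC-HIT | VC [10]
  [6] addr=0x3a blk=14 s=0: L1-HIT | VC [10]
  [7] addr=0x3b blk=14 s=0: L1-HIT | VC [10]
  [8] addr=0x38 blk=14 s=0: L1-HIT | VC [10]
  [9] addr=0x9 blk=2 s=0: MISS | VC [10, 14]
  [10] addr=0x11 blk=4 s=0: MISS | VC [10, 14, 2]
  [11] addr=0xb blk=2 s=0: VC-HIT | VC [10, 14, 4]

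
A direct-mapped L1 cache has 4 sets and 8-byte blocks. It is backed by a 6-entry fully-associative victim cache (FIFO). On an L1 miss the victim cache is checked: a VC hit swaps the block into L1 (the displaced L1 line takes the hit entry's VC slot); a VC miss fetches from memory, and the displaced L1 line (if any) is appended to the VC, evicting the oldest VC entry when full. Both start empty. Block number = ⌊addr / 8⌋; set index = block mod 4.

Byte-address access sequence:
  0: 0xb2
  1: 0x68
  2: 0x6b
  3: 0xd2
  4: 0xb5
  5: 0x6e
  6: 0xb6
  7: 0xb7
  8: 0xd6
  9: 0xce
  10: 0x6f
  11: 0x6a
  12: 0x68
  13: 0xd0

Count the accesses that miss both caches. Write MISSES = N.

MISSES = 4

#0 0xb2→b22/s2 MISS; vc=[]
#1 0x68→b13/s1 MISS; vc=[]
#2 0x6b→b13/s1 L1-HIT; vc=[]
#3 0xd2→b26/s2 MISS; vc=[22]
#4 0xb5→b22/s2 VC-HIT; vc=[26]
#5 0x6e→b13/s1 L1-HIT; vc=[26]
#6 0xb6→b22/s2 L1-HIT; vc=[26]
#7 0xb7→b22/s2 L1-HIT; vc=[26]
#8 0xd6→b26/s2 VC-HIT; vc=[22]
#9 0xce→b25/s1 MISS; vc=[22,13]
#10 0x6f→b13/s1 VC-HIT; vc=[22,25]
#11 0x6a→b13/s1 L1-HIT; vc=[22,25]
#12 0x68→b13/s1 L1-HIT; vc=[22,25]
#13 0xd0→b26/s2 L1-HIT; vc=[22,25]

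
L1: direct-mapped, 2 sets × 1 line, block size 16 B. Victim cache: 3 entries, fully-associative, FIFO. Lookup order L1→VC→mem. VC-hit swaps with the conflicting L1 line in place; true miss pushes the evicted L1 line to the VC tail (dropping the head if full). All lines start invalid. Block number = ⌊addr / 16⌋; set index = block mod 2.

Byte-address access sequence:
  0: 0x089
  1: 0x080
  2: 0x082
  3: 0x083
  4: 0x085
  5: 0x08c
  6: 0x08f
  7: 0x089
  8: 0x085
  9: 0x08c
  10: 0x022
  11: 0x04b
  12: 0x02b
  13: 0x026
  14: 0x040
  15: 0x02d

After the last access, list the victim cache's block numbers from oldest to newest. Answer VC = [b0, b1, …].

0: 0x89 (blk 8, set 0) → MISS  vc=[]
1: 0x80 (blk 8, set 0) → L1-HIT  vc=[]
2: 0x82 (blk 8, set 0) → L1-HIT  vc=[]
3: 0x83 (blk 8, set 0) → L1-HIT  vc=[]
4: 0x85 (blk 8, set 0) → L1-HIT  vc=[]
5: 0x8c (blk 8, set 0) → L1-HIT  vc=[]
6: 0x8f (blk 8, set 0) → L1-HIT  vc=[]
7: 0x89 (blk 8, set 0) → L1-HIT  vc=[]
8: 0x85 (blk 8, set 0) → L1-HIT  vc=[]
9: 0x8c (blk 8, set 0) → L1-HIT  vc=[]
10: 0x22 (blk 2, set 0) → MISS  vc=[8]
11: 0x4b (blk 4, set 0) → MISS  vc=[8, 2]
12: 0x2b (blk 2, set 0) → VC-HIT  vc=[8, 4]
13: 0x26 (blk 2, set 0) → L1-HIT  vc=[8, 4]
14: 0x40 (blk 4, set 0) → VC-HIT  vc=[8, 2]
15: 0x2d (blk 2, set 0) → VC-HIT  vc=[8, 4]

VC = [8, 4]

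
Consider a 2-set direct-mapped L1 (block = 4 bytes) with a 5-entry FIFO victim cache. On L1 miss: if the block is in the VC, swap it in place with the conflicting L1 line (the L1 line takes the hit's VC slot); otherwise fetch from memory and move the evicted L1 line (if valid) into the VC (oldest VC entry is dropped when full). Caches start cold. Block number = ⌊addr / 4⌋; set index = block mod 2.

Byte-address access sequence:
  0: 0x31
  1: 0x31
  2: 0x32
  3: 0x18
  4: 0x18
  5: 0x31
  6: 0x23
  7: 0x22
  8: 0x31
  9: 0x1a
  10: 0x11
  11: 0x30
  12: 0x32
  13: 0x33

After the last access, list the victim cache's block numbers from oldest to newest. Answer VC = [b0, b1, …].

VC = [4, 8, 6]

  [0] addr=0x31 blk=12 s=0: MISS | VC []
  [1] addr=0x31 blk=12 s=0: L1-HIT | VC []
  [2] addr=0x32 blk=12 s=0: L1-HIT | VC []
  [3] addr=0x18 blk=6 s=0: MISS | VC [12]
  [4] addr=0x18 blk=6 s=0: L1-HIT | VC [12]
  [5] addr=0x31 blk=12 s=0: VC-HIT | VC [6]
  [6] addr=0x23 blk=8 s=0: MISS | VC [6, 12]
  [7] addr=0x22 blk=8 s=0: L1-HIT | VC [6, 12]
  [8] addr=0x31 blk=12 s=0: VC-HIT | VC [6, 8]
  [9] addr=0x1a blk=6 s=0: VC-HIT | VC [12, 8]
  [10] addr=0x11 blk=4 s=0: MISS | VC [12, 8, 6]
  [11] addr=0x30 blk=12 s=0: VC-HIT | VC [4, 8, 6]
  [12] addr=0x32 blk=12 s=0: L1-HIT | VC [4, 8, 6]
  [13] addr=0x33 blk=12 s=0: L1-HIT | VC [4, 8, 6]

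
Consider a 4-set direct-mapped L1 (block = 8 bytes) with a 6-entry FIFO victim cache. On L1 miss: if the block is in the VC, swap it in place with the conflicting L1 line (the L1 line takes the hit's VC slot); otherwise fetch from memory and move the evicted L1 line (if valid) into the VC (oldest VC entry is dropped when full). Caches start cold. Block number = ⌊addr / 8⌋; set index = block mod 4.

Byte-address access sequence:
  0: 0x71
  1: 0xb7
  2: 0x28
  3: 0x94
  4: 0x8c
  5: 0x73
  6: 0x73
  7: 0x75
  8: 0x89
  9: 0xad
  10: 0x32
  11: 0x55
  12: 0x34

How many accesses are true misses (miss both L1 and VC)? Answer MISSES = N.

0: 0x71 (blk 14, set 2) → MISS  vc=[]
1: 0xb7 (blk 22, set 2) → MISS  vc=[14]
2: 0x28 (blk 5, set 1) → MISS  vc=[14]
3: 0x94 (blk 18, set 2) → MISS  vc=[14, 22]
4: 0x8c (blk 17, set 1) → MISS  vc=[14, 22, 5]
5: 0x73 (blk 14, set 2) → VC-HIT  vc=[18, 22, 5]
6: 0x73 (blk 14, set 2) → L1-HIT  vc=[18, 22, 5]
7: 0x75 (blk 14, set 2) → L1-HIT  vc=[18, 22, 5]
8: 0x89 (blk 17, set 1) → L1-HIT  vc=[18, 22, 5]
9: 0xad (blk 21, set 1) → MISS  vc=[18, 22, 5, 17]
10: 0x32 (blk 6, set 2) → MISS  vc=[18, 22, 5, 17, 14]
11: 0x55 (blk 10, set 2) → MISS  vc=[18, 22, 5, 17, 14, 6]
12: 0x34 (blk 6, set 2) → VC-HIT  vc=[18, 22, 5, 17, 14, 10]

MISSES = 8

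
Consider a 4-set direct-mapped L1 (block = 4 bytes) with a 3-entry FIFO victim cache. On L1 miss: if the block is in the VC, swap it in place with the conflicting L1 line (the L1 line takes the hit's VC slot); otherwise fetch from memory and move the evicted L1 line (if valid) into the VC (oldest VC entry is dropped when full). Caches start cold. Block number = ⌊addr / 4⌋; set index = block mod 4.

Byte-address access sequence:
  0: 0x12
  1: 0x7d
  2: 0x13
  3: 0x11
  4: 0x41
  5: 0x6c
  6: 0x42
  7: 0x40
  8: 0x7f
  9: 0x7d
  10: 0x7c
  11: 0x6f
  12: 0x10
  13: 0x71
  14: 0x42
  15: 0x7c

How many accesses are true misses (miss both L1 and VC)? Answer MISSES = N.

#0 0x12→b4/s0 MISS; vc=[]
#1 0x7d→b31/s3 MISS; vc=[]
#2 0x13→b4/s0 L1-HIT; vc=[]
#3 0x11→b4/s0 L1-HIT; vc=[]
#4 0x41→b16/s0 MISS; vc=[4]
#5 0x6c→b27/s3 MISS; vc=[4,31]
#6 0x42→b16/s0 L1-HIT; vc=[4,31]
#7 0x40→b16/s0 L1-HIT; vc=[4,31]
#8 0x7f→b31/s3 VC-HIT; vc=[4,27]
#9 0x7d→b31/s3 L1-HIT; vc=[4,27]
#10 0x7c→b31/s3 L1-HIT; vc=[4,27]
#11 0x6f→b27/s3 VC-HIT; vc=[4,31]
#12 0x10→b4/s0 VC-HIT; vc=[16,31]
#13 0x71→b28/s0 MISS; vc=[16,31,4]
#14 0x42→b16/s0 VC-HIT; vc=[28,31,4]
#15 0x7c→b31/s3 VC-HIT; vc=[28,27,4]

MISSES = 5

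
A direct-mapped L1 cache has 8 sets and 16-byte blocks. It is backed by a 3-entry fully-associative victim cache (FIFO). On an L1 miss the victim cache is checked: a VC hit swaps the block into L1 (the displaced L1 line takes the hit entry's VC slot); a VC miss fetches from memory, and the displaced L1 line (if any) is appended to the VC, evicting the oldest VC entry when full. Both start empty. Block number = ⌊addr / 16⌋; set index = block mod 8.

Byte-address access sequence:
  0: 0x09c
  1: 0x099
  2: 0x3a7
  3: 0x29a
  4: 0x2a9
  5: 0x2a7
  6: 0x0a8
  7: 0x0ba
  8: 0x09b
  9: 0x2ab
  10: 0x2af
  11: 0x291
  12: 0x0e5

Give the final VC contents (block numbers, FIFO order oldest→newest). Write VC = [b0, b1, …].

VC = [9, 58, 10]

0: 0x9c (blk 9, set 1) → MISS  vc=[]
1: 0x99 (blk 9, set 1) → L1-HIT  vc=[]
2: 0x3a7 (blk 58, set 2) → MISS  vc=[]
3: 0x29a (blk 41, set 1) → MISS  vc=[9]
4: 0x2a9 (blk 42, set 2) → MISS  vc=[9, 58]
5: 0x2a7 (blk 42, set 2) → L1-HIT  vc=[9, 58]
6: 0xa8 (blk 10, set 2) → MISS  vc=[9, 58, 42]
7: 0xba (blk 11, set 3) → MISS  vc=[9, 58, 42]
8: 0x9b (blk 9, set 1) → VC-HIT  vc=[41, 58, 42]
9: 0x2ab (blk 42, set 2) → VC-HIT  vc=[41, 58, 10]
10: 0x2af (blk 42, set 2) → L1-HIT  vc=[41, 58, 10]
11: 0x291 (blk 41, set 1) → VC-HIT  vc=[9, 58, 10]
12: 0xe5 (blk 14, set 6) → MISS  vc=[9, 58, 10]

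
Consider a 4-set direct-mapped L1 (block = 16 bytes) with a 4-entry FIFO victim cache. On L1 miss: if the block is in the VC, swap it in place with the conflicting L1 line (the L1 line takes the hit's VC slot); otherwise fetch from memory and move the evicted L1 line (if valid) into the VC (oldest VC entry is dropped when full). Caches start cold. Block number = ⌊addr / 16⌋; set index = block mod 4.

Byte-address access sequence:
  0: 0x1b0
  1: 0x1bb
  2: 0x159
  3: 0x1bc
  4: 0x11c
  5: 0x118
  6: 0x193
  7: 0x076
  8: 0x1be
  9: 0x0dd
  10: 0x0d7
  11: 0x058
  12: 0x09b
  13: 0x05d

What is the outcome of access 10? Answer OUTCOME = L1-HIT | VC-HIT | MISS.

0: 0x1b0 (blk 27, set 3) → MISS  vc=[]
1: 0x1bb (blk 27, set 3) → L1-HIT  vc=[]
2: 0x159 (blk 21, set 1) → MISS  vc=[]
3: 0x1bc (blk 27, set 3) → L1-HIT  vc=[]
4: 0x11c (blk 17, set 1) → MISS  vc=[21]
5: 0x118 (blk 17, set 1) → L1-HIT  vc=[21]
6: 0x193 (blk 25, set 1) → MISS  vc=[21, 17]
7: 0x76 (blk 7, set 3) → MISS  vc=[21, 17, 27]
8: 0x1be (blk 27, set 3) → VC-HIT  vc=[21, 17, 7]
9: 0xdd (blk 13, set 1) → MISS  vc=[21, 17, 7, 25]
10: 0xd7 (blk 13, set 1) → L1-HIT  vc=[21, 17, 7, 25]
11: 0x58 (blk 5, set 1) → MISS  vc=[17, 7, 25, 13]
12: 0x9b (blk 9, set 1) → MISS  vc=[7, 25, 13, 5]
13: 0x5d (blk 5, set 1) → VC-HIT  vc=[7, 25, 13, 9]

OUTCOME = L1-HIT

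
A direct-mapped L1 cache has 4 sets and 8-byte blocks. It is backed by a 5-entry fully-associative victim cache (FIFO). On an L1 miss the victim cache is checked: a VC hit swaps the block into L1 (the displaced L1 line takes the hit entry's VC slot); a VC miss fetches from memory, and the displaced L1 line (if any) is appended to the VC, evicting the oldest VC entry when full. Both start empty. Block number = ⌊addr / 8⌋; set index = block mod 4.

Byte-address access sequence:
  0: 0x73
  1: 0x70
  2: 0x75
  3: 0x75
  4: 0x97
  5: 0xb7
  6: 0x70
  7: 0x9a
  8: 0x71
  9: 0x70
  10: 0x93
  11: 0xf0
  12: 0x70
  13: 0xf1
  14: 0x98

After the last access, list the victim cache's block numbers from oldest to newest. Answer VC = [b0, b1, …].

VC = [22, 14, 18]

#0 0x73→b14/s2 MISS; vc=[]
#1 0x70→b14/s2 L1-HIT; vc=[]
#2 0x75→b14/s2 L1-HIT; vc=[]
#3 0x75→b14/s2 L1-HIT; vc=[]
#4 0x97→b18/s2 MISS; vc=[14]
#5 0xb7→b22/s2 MISS; vc=[14,18]
#6 0x70→b14/s2 VC-HIT; vc=[22,18]
#7 0x9a→b19/s3 MISS; vc=[22,18]
#8 0x71→b14/s2 L1-HIT; vc=[22,18]
#9 0x70→b14/s2 L1-HIT; vc=[22,18]
#10 0x93→b18/s2 VC-HIT; vc=[22,14]
#11 0xf0→b30/s2 MISS; vc=[22,14,18]
#12 0x70→b14/s2 VC-HIT; vc=[22,30,18]
#13 0xf1→b30/s2 VC-HIT; vc=[22,14,18]
#14 0x98→b19/s3 L1-HIT; vc=[22,14,18]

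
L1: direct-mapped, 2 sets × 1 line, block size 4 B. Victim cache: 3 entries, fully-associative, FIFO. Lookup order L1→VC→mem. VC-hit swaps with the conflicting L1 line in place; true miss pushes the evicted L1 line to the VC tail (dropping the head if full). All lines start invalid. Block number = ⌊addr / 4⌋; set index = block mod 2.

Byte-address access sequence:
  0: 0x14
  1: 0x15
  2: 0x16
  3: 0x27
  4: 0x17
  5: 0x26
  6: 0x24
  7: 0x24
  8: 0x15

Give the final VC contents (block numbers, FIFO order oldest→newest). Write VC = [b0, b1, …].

VC = [9]

0: 0x14 (blk 5, set 1) → MISS  vc=[]
1: 0x15 (blk 5, set 1) → L1-HIT  vc=[]
2: 0x16 (blk 5, set 1) → L1-HIT  vc=[]
3: 0x27 (blk 9, set 1) → MISS  vc=[5]
4: 0x17 (blk 5, set 1) → VC-HIT  vc=[9]
5: 0x26 (blk 9, set 1) → VC-HIT  vc=[5]
6: 0x24 (blk 9, set 1) → L1-HIT  vc=[5]
7: 0x24 (blk 9, set 1) → L1-HIT  vc=[5]
8: 0x15 (blk 5, set 1) → VC-HIT  vc=[9]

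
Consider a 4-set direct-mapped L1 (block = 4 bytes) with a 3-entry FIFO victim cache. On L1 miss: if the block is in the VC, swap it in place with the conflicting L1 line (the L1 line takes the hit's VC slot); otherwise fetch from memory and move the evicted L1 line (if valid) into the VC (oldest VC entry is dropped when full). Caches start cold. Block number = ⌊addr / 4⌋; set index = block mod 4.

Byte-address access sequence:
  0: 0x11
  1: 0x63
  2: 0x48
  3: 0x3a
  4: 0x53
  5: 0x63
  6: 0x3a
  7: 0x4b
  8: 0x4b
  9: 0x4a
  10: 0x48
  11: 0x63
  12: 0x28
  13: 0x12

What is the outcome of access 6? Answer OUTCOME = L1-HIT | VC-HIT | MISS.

  [0] addr=0x11 blk=4 s=0: MISS | VC []
  [1] addr=0x63 blk=24 s=0: MISS | VC [4]
  [2] addr=0x48 blk=18 s=2: MISS | VC [4]
  [3] addr=0x3a blk=14 s=2: MISS | VC [4, 18]
  [4] addr=0x53 blk=20 s=0: MISS | VC [4, 18, 24]
  [5] addr=0x63 blk=24 s=0: VC-HIT | VC [4, 18, 20]
  [6] addr=0x3a blk=14 s=2: L1-HIT | VC [4, 18, 20]
  [7] addr=0x4b blk=18 s=2: VC-HIT | VC [4, 14, 20]
  [8] addr=0x4b blk=18 s=2: L1-HIT | VC [4, 14, 20]
  [9] addr=0x4a blk=18 s=2: L1-HIT | VC [4, 14, 20]
  [10] addr=0x48 blk=18 s=2: L1-HIT | VC [4, 14, 20]
  [11] addr=0x63 blk=24 s=0: L1-HIT | VC [4, 14, 20]
  [12] addr=0x28 blk=10 s=2: MISS | VC [14, 20, 18]
  [13] addr=0x12 blk=4 s=0: MISS | VC [20, 18, 24]

OUTCOME = L1-HIT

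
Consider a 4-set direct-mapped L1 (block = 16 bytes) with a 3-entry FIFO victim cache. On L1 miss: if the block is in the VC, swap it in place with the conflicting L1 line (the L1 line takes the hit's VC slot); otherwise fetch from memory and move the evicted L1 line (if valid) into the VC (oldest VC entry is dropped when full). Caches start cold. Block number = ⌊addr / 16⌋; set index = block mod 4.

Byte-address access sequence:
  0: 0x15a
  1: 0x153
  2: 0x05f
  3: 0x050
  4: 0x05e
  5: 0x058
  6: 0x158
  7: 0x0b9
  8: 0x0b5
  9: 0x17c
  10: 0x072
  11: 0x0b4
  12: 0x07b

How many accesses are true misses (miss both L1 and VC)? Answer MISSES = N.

#0 0x15a→b21/s1 MISS; vc=[]
#1 0x153→b21/s1 L1-HIT; vc=[]
#2 0x5f→b5/s1 MISS; vc=[21]
#3 0x50→b5/s1 L1-HIT; vc=[21]
#4 0x5e→b5/s1 L1-HIT; vc=[21]
#5 0x58→b5/s1 L1-HIT; vc=[21]
#6 0x158→b21/s1 VC-HIT; vc=[5]
#7 0xb9→b11/s3 MISS; vc=[5]
#8 0xb5→b11/s3 L1-HIT; vc=[5]
#9 0x17c→b23/s3 MISS; vc=[5,11]
#10 0x72→b7/s3 MISS; vc=[5,11,23]
#11 0xb4→b11/s3 VC-HIT; vc=[5,7,23]
#12 0x7b→b7/s3 VC-HIT; vc=[5,11,23]

MISSES = 5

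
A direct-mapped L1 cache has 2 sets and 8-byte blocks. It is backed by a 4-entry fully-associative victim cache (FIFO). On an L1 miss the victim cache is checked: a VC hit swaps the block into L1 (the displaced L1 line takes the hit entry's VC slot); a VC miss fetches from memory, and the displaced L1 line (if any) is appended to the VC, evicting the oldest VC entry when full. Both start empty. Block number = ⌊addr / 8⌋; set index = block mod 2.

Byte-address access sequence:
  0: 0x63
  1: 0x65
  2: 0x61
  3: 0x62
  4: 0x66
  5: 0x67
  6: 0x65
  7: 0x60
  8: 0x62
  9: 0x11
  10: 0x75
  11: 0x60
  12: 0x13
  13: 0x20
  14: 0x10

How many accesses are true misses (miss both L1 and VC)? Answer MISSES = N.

  [0] addr=0x63 blk=12 s=0: MISS | VC []
  [1] addr=0x65 blk=12 s=0: L1-HIT | VC []
  [2] addr=0x61 blk=12 s=0: L1-HIT | VC []
  [3] addr=0x62 blk=12 s=0: L1-HIT | VC []
  [4] addr=0x66 blk=12 s=0: L1-HIT | VC []
  [5] addr=0x67 blk=12 s=0: L1-HIT | VC []
  [6] addr=0x65 blk=12 s=0: L1-HIT | VC []
  [7] addr=0x60 blk=12 s=0: L1-HIT | VC []
  [8] addr=0x62 blk=12 s=0: L1-HIT | VC []
  [9] addr=0x11 blk=2 s=0: MISS | VC [12]
  [10] addr=0x75 blk=14 s=0: MISS | VC [12, 2]
  [11] addr=0x60 blk=12 s=0: VC-HIT | VC [14, 2]
  [12] addr=0x13 blk=2 s=0: VC-HIT | VC [14, 12]
  [13] addr=0x20 blk=4 s=0: MISS | VC [14, 12, 2]
  [14] addr=0x10 blk=2 s=0: VC-HIT | VC [14, 12, 4]

MISSES = 4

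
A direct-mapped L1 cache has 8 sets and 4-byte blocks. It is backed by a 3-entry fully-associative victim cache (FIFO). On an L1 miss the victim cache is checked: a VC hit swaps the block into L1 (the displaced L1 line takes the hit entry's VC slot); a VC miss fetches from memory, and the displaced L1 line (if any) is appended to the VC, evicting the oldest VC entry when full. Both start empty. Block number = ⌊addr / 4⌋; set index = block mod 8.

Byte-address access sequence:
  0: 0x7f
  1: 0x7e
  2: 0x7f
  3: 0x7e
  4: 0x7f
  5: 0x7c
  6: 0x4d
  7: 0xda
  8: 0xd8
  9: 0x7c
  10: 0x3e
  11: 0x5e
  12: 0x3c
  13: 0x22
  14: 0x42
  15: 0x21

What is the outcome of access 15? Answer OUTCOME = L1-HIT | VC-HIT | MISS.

OUTCOME = VC-HIT

0: 0x7f (blk 31, set 7) → MISS  vc=[]
1: 0x7e (blk 31, set 7) → L1-HIT  vc=[]
2: 0x7f (blk 31, set 7) → L1-HIT  vc=[]
3: 0x7e (blk 31, set 7) → L1-HIT  vc=[]
4: 0x7f (blk 31, set 7) → L1-HIT  vc=[]
5: 0x7c (blk 31, set 7) → L1-HIT  vc=[]
6: 0x4d (blk 19, set 3) → MISS  vc=[]
7: 0xda (blk 54, set 6) → MISS  vc=[]
8: 0xd8 (blk 54, set 6) → L1-HIT  vc=[]
9: 0x7c (blk 31, set 7) → L1-HIT  vc=[]
10: 0x3e (blk 15, set 7) → MISS  vc=[31]
11: 0x5e (blk 23, set 7) → MISS  vc=[31, 15]
12: 0x3c (blk 15, set 7) → VC-HIT  vc=[31, 23]
13: 0x22 (blk 8, set 0) → MISS  vc=[31, 23]
14: 0x42 (blk 16, set 0) → MISS  vc=[31, 23, 8]
15: 0x21 (blk 8, set 0) → VC-HIT  vc=[31, 23, 16]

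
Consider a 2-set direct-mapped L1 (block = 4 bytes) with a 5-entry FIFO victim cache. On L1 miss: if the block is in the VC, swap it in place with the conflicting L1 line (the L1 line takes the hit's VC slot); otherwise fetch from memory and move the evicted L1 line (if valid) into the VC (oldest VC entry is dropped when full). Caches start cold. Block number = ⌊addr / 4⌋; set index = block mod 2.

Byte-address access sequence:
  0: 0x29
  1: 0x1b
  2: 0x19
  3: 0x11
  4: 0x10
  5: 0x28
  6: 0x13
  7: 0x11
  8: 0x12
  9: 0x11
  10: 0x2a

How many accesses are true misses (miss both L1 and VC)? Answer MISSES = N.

#0 0x29→b10/s0 MISS; vc=[]
#1 0x1b→b6/s0 MISS; vc=[10]
#2 0x19→b6/s0 L1-HIT; vc=[10]
#3 0x11→b4/s0 MISS; vc=[10,6]
#4 0x10→b4/s0 L1-HIT; vc=[10,6]
#5 0x28→b10/s0 VC-HIT; vc=[4,6]
#6 0x13→b4/s0 VC-HIT; vc=[10,6]
#7 0x11→b4/s0 L1-HIT; vc=[10,6]
#8 0x12→b4/s0 L1-HIT; vc=[10,6]
#9 0x11→b4/s0 L1-HIT; vc=[10,6]
#10 0x2a→b10/s0 VC-HIT; vc=[4,6]

MISSES = 3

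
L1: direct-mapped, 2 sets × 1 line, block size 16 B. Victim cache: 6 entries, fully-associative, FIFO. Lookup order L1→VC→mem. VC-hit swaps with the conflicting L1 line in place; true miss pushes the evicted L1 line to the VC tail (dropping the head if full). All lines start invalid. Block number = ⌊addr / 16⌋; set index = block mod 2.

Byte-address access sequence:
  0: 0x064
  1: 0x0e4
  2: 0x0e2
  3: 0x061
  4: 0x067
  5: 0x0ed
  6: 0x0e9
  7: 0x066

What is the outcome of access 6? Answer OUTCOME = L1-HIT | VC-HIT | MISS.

  [0] addr=0x64 blk=6 s=0: MISS | VC []
  [1] addr=0xe4 blk=14 s=0: MISS | VC [6]
  [2] addr=0xe2 blk=14 s=0: L1-HIT | VC [6]
  [3] addr=0x61 blk=6 s=0: VC-HIT | VC [14]
  [4] addr=0x67 blk=6 s=0: L1-HIT | VC [14]
  [5] addr=0xed blk=14 s=0: VC-HIT | VC [6]
  [6] addr=0xe9 blk=14 s=0: L1-HIT | VC [6]
  [7] addr=0x66 blk=6 s=0: VC-HIT | VC [14]

OUTCOME = L1-HIT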